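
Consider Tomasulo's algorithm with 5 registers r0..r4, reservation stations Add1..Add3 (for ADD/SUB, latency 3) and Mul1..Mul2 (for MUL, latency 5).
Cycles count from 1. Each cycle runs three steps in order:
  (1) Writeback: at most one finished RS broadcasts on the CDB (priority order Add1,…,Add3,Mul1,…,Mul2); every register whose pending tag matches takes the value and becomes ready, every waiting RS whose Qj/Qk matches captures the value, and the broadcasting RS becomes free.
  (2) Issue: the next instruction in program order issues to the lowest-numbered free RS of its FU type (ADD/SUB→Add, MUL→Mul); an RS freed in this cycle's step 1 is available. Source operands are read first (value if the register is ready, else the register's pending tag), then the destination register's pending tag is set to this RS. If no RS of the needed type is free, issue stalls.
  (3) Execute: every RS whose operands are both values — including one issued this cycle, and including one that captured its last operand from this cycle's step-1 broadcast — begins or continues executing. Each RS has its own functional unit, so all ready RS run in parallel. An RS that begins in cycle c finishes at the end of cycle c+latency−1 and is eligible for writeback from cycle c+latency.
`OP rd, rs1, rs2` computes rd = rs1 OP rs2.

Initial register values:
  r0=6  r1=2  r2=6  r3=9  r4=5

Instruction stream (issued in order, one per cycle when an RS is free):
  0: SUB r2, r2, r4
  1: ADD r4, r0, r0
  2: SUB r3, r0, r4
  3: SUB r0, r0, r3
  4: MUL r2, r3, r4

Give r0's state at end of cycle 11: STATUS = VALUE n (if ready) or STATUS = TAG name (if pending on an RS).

c1: issue SUB r2<-Add1 | r0:6,r1:2,r2:Add1,r3:9,r4:5
c2: issue ADD r4<-Add2 | r0:6,r1:2,r2:Add1,r3:9,r4:Add2
c3: issue SUB r3<-Add3 | r0:6,r1:2,r2:Add1,r3:Add3,r4:Add2
c4: CDB Add1=1; issue SUB r0<-Add1 | r0:Add1,r1:2,r2:1,r3:Add3,r4:Add2
c5: CDB Add2=12; issue MUL r2<-Mul1 | r0:Add1,r1:2,r2:Mul1,r3:Add3,r4:12
c6: - | r0:Add1,r1:2,r2:Mul1,r3:Add3,r4:12
c7: - | r0:Add1,r1:2,r2:Mul1,r3:Add3,r4:12
c8: CDB Add3=-6 | r0:Add1,r1:2,r2:Mul1,r3:-6,r4:12
c9: - | r0:Add1,r1:2,r2:Mul1,r3:-6,r4:12
c10: - | r0:Add1,r1:2,r2:Mul1,r3:-6,r4:12
c11: CDB Add1=12 | r0:12,r1:2,r2:Mul1,r3:-6,r4:12

STATUS = VALUE 12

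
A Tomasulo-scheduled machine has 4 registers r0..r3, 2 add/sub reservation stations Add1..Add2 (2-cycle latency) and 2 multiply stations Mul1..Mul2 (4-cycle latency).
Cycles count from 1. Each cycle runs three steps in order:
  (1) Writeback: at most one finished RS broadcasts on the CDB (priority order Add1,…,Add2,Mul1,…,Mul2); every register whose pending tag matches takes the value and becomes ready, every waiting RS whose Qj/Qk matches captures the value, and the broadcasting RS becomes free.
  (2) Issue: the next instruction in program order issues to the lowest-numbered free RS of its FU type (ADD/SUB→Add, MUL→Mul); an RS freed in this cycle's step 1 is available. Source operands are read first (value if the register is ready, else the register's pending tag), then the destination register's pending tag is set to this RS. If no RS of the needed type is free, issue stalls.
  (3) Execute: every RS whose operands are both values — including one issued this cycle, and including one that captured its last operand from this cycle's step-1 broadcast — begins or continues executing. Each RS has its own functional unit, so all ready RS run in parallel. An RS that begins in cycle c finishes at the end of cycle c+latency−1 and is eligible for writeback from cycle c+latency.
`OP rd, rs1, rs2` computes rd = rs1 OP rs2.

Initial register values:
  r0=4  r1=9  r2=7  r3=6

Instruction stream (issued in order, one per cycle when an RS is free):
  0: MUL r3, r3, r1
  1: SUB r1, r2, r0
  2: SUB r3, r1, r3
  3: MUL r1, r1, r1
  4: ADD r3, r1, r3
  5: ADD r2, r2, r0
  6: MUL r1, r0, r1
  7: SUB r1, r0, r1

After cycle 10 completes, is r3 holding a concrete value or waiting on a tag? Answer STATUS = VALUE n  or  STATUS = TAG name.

STATUS = VALUE -42

cycle 1: issue MUL r3<-Mul1 // r0:4,r1:9,r2:7,r3:Mul1
cycle 2: issue SUB r1<-Add1 // r0:4,r1:Add1,r2:7,r3:Mul1
cycle 3: issue SUB r3<-Add2 // r0:4,r1:Add1,r2:7,r3:Add2
cycle 4: CDB Add1=3; issue MUL r1<-Mul2 // r0:4,r1:Mul2,r2:7,r3:Add2
cycle 5: CDB Mul1=54; issue ADD r3<-Add1 // r0:4,r1:Mul2,r2:7,r3:Add1
cycle 6: stall // r0:4,r1:Mul2,r2:7,r3:Add1
cycle 7: CDB Add2=-51; issue ADD r2<-Add2 // r0:4,r1:Mul2,r2:Add2,r3:Add1
cycle 8: CDB Mul2=9; issue MUL r1<-Mul1 // r0:4,r1:Mul1,r2:Add2,r3:Add1
cycle 9: CDB Add2=11; issue SUB r1<-Add2 // r0:4,r1:Add2,r2:11,r3:Add1
cycle 10: CDB Add1=-42 // r0:4,r1:Add2,r2:11,r3:-42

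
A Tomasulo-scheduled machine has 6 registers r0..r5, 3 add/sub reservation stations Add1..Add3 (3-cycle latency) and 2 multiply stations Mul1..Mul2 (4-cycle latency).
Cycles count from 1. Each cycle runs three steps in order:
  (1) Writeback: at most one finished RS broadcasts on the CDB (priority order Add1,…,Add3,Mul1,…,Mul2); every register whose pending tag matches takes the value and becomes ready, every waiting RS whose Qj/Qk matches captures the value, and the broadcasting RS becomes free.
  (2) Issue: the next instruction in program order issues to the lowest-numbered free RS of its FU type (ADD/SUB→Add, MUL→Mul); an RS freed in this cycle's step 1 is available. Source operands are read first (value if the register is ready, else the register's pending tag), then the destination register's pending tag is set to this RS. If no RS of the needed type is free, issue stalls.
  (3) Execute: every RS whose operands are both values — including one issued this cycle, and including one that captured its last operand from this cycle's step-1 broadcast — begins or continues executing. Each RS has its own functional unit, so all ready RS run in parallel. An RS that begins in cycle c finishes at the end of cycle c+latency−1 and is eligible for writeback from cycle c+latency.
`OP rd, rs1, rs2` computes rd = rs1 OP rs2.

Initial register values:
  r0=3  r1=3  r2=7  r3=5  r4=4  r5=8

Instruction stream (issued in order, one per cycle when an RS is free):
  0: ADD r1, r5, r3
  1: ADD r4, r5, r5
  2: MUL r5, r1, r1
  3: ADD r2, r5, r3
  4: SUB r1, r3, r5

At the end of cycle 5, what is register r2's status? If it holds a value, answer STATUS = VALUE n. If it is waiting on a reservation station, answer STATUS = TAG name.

STATUS = TAG Add1

c1: issue ADD r1<-Add1 | r0:3,r1:Add1,r2:7,r3:5,r4:4,r5:8
c2: issue ADD r4<-Add2 | r0:3,r1:Add1,r2:7,r3:5,r4:Add2,r5:8
c3: issue MUL r5<-Mul1 | r0:3,r1:Add1,r2:7,r3:5,r4:Add2,r5:Mul1
c4: CDB Add1=13; issue ADD r2<-Add1 | r0:3,r1:13,r2:Add1,r3:5,r4:Add2,r5:Mul1
c5: CDB Add2=16; issue SUB r1<-Add2 | r0:3,r1:Add2,r2:Add1,r3:5,r4:16,r5:Mul1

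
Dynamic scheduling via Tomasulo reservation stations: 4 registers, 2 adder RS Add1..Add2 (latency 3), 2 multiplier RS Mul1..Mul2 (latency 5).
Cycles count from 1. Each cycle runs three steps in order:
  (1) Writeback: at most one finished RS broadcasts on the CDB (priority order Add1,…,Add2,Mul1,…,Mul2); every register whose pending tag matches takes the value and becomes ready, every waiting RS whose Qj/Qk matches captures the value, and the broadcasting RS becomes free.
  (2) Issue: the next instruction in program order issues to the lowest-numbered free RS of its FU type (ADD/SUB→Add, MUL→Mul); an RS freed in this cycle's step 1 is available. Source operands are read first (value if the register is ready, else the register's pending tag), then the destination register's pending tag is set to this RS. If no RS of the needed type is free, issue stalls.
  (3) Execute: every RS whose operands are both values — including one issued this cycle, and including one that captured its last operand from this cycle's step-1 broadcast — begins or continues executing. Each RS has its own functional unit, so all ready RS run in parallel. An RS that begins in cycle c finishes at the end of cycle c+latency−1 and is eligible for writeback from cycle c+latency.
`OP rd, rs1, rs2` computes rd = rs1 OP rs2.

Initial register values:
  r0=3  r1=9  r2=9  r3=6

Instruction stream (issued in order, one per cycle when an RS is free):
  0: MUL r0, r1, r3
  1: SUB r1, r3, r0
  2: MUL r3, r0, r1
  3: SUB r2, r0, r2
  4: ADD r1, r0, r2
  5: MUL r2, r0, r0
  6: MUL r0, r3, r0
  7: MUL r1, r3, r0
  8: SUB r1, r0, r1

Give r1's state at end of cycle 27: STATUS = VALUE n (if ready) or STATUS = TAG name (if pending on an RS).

STATUS = VALUE -362937024

c1: issue MUL r0<-Mul1 | r0:Mul1,r1:9,r2:9,r3:6
c2: issue SUB r1<-Add1 | r0:Mul1,r1:Add1,r2:9,r3:6
c3: issue MUL r3<-Mul2 | r0:Mul1,r1:Add1,r2:9,r3:Mul2
c4: issue SUB r2<-Add2 | r0:Mul1,r1:Add1,r2:Add2,r3:Mul2
c5: stall | r0:Mul1,r1:Add1,r2:Add2,r3:Mul2
c6: CDB Mul1=54; stall | r0:54,r1:Add1,r2:Add2,r3:Mul2
c7: stall | r0:54,r1:Add1,r2:Add2,r3:Mul2
c8: stall | r0:54,r1:Add1,r2:Add2,r3:Mul2
c9: CDB Add1=-48; issue ADD r1<-Add1 | r0:54,r1:Add1,r2:Add2,r3:Mul2
c10: CDB Add2=45; issue MUL r2<-Mul1 | r0:54,r1:Add1,r2:Mul1,r3:Mul2
c11: stall | r0:54,r1:Add1,r2:Mul1,r3:Mul2
c12: stall | r0:54,r1:Add1,r2:Mul1,r3:Mul2
c13: CDB Add1=99; stall | r0:54,r1:99,r2:Mul1,r3:Mul2
c14: CDB Mul2=-2592; issue MUL r0<-Mul2 | r0:Mul2,r1:99,r2:Mul1,r3:-2592
c15: CDB Mul1=2916; issue MUL r1<-Mul1 | r0:Mul2,r1:Mul1,r2:2916,r3:-2592
c16: issue SUB r1<-Add1 | r0:Mul2,r1:Add1,r2:2916,r3:-2592
c17: - | r0:Mul2,r1:Add1,r2:2916,r3:-2592
c18: - | r0:Mul2,r1:Add1,r2:2916,r3:-2592
c19: CDB Mul2=-139968 | r0:-139968,r1:Add1,r2:2916,r3:-2592
c20: - | r0:-139968,r1:Add1,r2:2916,r3:-2592
c21: - | r0:-139968,r1:Add1,r2:2916,r3:-2592
c22: - | r0:-139968,r1:Add1,r2:2916,r3:-2592
c23: - | r0:-139968,r1:Add1,r2:2916,r3:-2592
c24: CDB Mul1=362797056 | r0:-139968,r1:Add1,r2:2916,r3:-2592
c25: - | r0:-139968,r1:Add1,r2:2916,r3:-2592
c26: - | r0:-139968,r1:Add1,r2:2916,r3:-2592
c27: CDB Add1=-362937024 | r0:-139968,r1:-362937024,r2:2916,r3:-2592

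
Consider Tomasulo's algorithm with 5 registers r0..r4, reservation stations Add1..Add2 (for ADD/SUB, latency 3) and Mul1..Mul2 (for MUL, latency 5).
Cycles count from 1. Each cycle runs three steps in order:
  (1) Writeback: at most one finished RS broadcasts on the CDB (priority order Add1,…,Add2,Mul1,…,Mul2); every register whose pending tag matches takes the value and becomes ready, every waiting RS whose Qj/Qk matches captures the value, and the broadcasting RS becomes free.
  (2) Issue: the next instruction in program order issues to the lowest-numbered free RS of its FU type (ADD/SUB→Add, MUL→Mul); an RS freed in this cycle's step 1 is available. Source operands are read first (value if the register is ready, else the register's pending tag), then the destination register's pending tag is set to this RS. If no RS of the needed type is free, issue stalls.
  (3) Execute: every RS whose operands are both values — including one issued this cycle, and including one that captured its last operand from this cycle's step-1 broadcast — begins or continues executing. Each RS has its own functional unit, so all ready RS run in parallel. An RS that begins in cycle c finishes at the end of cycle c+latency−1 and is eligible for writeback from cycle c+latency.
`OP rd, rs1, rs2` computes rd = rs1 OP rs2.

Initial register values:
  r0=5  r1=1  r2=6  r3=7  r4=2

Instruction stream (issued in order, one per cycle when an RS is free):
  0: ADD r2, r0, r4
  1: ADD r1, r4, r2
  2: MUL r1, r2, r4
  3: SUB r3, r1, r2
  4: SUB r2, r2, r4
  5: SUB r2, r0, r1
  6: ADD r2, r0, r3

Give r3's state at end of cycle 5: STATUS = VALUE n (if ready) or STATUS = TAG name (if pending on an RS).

STATUS = TAG Add1

cycle 1: issue ADD r2<-Add1 // r0:5,r1:1,r2:Add1,r3:7,r4:2
cycle 2: issue ADD r1<-Add2 // r0:5,r1:Add2,r2:Add1,r3:7,r4:2
cycle 3: issue MUL r1<-Mul1 // r0:5,r1:Mul1,r2:Add1,r3:7,r4:2
cycle 4: CDB Add1=7; issue SUB r3<-Add1 // r0:5,r1:Mul1,r2:7,r3:Add1,r4:2
cycle 5: stall // r0:5,r1:Mul1,r2:7,r3:Add1,r4:2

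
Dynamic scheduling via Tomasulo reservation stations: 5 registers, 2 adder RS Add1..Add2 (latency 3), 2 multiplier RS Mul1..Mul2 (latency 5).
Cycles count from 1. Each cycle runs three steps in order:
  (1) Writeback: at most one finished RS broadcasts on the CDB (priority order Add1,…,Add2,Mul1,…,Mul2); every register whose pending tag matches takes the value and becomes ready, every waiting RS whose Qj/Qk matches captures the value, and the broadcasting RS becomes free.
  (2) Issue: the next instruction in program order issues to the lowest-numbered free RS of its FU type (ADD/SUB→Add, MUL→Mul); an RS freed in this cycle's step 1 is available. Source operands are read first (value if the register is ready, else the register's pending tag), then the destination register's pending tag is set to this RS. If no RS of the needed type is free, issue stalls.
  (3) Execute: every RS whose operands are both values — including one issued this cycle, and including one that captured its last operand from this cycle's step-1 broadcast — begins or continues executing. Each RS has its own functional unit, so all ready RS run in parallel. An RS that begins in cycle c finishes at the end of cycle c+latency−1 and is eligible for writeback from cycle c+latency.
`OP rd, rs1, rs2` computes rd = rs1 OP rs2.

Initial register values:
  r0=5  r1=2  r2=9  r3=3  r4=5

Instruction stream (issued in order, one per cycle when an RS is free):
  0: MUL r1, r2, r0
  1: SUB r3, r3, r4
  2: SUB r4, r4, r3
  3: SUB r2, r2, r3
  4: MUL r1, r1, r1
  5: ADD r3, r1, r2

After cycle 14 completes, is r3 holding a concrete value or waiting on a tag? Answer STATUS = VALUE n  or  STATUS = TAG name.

STATUS = VALUE 2036

c1: issue MUL r1<-Mul1 | r0:5,r1:Mul1,r2:9,r3:3,r4:5
c2: issue SUB r3<-Add1 | r0:5,r1:Mul1,r2:9,r3:Add1,r4:5
c3: issue SUB r4<-Add2 | r0:5,r1:Mul1,r2:9,r3:Add1,r4:Add2
c4: stall | r0:5,r1:Mul1,r2:9,r3:Add1,r4:Add2
c5: CDB Add1=-2; issue SUB r2<-Add1 | r0:5,r1:Mul1,r2:Add1,r3:-2,r4:Add2
c6: CDB Mul1=45; issue MUL r1<-Mul1 | r0:5,r1:Mul1,r2:Add1,r3:-2,r4:Add2
c7: stall | r0:5,r1:Mul1,r2:Add1,r3:-2,r4:Add2
c8: CDB Add1=11; issue ADD r3<-Add1 | r0:5,r1:Mul1,r2:11,r3:Add1,r4:Add2
c9: CDB Add2=7 | r0:5,r1:Mul1,r2:11,r3:Add1,r4:7
c10: - | r0:5,r1:Mul1,r2:11,r3:Add1,r4:7
c11: CDB Mul1=2025 | r0:5,r1:2025,r2:11,r3:Add1,r4:7
c12: - | r0:5,r1:2025,r2:11,r3:Add1,r4:7
c13: - | r0:5,r1:2025,r2:11,r3:Add1,r4:7
c14: CDB Add1=2036 | r0:5,r1:2025,r2:11,r3:2036,r4:7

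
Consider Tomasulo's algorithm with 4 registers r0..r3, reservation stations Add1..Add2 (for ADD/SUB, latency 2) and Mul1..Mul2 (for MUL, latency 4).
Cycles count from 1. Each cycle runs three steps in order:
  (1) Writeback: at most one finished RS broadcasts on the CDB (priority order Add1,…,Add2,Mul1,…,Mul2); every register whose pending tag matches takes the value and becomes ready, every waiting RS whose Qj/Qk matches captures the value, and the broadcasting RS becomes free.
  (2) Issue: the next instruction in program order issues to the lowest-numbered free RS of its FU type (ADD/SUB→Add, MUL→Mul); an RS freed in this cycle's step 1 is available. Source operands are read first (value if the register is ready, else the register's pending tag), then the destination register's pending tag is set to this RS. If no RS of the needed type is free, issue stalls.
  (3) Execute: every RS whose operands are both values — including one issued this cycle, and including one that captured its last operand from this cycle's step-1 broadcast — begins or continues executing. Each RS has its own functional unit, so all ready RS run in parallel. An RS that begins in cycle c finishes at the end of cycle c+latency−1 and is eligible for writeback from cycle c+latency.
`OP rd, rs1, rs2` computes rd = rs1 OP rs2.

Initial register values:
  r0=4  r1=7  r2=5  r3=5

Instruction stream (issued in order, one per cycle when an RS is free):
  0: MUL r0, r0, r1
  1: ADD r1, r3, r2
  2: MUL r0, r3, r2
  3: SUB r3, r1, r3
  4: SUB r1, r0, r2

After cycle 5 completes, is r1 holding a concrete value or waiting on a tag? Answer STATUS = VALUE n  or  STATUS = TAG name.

c1: issue MUL r0<-Mul1 | r0:Mul1,r1:7,r2:5,r3:5
c2: issue ADD r1<-Add1 | r0:Mul1,r1:Add1,r2:5,r3:5
c3: issue MUL r0<-Mul2 | r0:Mul2,r1:Add1,r2:5,r3:5
c4: CDB Add1=10; issue SUB r3<-Add1 | r0:Mul2,r1:10,r2:5,r3:Add1
c5: CDB Mul1=28; issue SUB r1<-Add2 | r0:Mul2,r1:Add2,r2:5,r3:Add1

STATUS = TAG Add2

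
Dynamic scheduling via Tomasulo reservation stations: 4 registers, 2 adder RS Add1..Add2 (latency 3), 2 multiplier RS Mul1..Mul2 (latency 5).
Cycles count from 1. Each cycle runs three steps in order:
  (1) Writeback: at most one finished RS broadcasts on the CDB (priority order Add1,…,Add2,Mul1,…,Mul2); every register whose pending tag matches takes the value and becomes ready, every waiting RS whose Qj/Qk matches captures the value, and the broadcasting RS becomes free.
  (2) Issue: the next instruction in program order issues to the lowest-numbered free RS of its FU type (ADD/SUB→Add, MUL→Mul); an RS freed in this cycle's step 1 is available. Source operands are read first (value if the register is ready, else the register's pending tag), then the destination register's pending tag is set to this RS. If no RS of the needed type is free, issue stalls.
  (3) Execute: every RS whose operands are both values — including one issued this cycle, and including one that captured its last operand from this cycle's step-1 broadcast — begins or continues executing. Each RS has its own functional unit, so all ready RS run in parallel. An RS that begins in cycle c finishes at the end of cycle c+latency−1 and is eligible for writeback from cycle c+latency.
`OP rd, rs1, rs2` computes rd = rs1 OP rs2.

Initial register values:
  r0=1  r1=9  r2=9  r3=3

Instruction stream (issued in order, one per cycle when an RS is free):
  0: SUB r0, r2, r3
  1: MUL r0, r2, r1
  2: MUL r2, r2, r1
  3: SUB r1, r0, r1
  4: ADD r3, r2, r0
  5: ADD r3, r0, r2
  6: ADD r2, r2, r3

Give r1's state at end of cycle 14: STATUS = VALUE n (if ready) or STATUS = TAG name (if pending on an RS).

STATUS = VALUE 72

  c1: issue SUB r0<-Add1  regs: r0:Add1,r1:9,r2:9,r3:3
  c2: issue MUL r0<-Mul1  regs: r0:Mul1,r1:9,r2:9,r3:3
  c3: issue MUL r2<-Mul2  regs: r0:Mul1,r1:9,r2:Mul2,r3:3
  c4: CDB Add1=6; issue SUB r1<-Add1  regs: r0:Mul1,r1:Add1,r2:Mul2,r3:3
  c5: issue ADD r3<-Add2  regs: r0:Mul1,r1:Add1,r2:Mul2,r3:Add2
  c6: stall  regs: r0:Mul1,r1:Add1,r2:Mul2,r3:Add2
  c7: CDB Mul1=81; stall  regs: r0:81,r1:Add1,r2:Mul2,r3:Add2
  c8: CDB Mul2=81; stall  regs: r0:81,r1:Add1,r2:81,r3:Add2
  c9: stall  regs: r0:81,r1:Add1,r2:81,r3:Add2
  c10: CDB Add1=72; issue ADD r3<-Add1  regs: r0:81,r1:72,r2:81,r3:Add1
  c11: CDB Add2=162; issue ADD r2<-Add2  regs: r0:81,r1:72,r2:Add2,r3:Add1
  c12: -  regs: r0:81,r1:72,r2:Add2,r3:Add1
  c13: CDB Add1=162  regs: r0:81,r1:72,r2:Add2,r3:162
  c14: -  regs: r0:81,r1:72,r2:Add2,r3:162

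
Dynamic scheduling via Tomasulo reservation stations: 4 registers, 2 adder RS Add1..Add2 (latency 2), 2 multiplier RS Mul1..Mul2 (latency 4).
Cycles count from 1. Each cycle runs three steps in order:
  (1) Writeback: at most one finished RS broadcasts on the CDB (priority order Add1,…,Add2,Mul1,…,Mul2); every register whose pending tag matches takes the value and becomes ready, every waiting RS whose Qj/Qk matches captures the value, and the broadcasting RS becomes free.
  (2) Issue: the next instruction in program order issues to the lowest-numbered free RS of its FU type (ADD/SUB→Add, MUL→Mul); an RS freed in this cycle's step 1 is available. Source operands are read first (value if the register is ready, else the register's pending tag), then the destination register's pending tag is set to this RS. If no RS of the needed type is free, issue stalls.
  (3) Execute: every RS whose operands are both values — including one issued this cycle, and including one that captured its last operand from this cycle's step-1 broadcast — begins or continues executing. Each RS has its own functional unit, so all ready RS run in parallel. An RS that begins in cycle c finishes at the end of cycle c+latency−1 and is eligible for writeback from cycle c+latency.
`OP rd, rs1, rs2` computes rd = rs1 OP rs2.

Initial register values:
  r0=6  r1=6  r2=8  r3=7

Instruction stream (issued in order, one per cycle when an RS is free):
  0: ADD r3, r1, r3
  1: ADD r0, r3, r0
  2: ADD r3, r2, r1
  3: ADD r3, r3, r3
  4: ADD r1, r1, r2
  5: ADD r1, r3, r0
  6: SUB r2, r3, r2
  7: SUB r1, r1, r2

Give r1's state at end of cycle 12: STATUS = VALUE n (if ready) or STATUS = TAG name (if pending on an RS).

STATUS = VALUE 27

  c1: issue ADD r3<-Add1  regs: r0:6,r1:6,r2:8,r3:Add1
  c2: issue ADD r0<-Add2  regs: r0:Add2,r1:6,r2:8,r3:Add1
  c3: CDB Add1=13; issue ADD r3<-Add1  regs: r0:Add2,r1:6,r2:8,r3:Add1
  c4: stall  regs: r0:Add2,r1:6,r2:8,r3:Add1
  c5: CDB Add1=14; issue ADD r3<-Add1  regs: r0:Add2,r1:6,r2:8,r3:Add1
  c6: CDB Add2=19; issue ADD r1<-Add2  regs: r0:19,r1:Add2,r2:8,r3:Add1
  c7: CDB Add1=28; issue ADD r1<-Add1  regs: r0:19,r1:Add1,r2:8,r3:28
  c8: CDB Add2=14; issue SUB r2<-Add2  regs: r0:19,r1:Add1,r2:Add2,r3:28
  c9: CDB Add1=47; issue SUB r1<-Add1  regs: r0:19,r1:Add1,r2:Add2,r3:28
  c10: CDB Add2=20  regs: r0:19,r1:Add1,r2:20,r3:28
  c11: -  regs: r0:19,r1:Add1,r2:20,r3:28
  c12: CDB Add1=27  regs: r0:19,r1:27,r2:20,r3:28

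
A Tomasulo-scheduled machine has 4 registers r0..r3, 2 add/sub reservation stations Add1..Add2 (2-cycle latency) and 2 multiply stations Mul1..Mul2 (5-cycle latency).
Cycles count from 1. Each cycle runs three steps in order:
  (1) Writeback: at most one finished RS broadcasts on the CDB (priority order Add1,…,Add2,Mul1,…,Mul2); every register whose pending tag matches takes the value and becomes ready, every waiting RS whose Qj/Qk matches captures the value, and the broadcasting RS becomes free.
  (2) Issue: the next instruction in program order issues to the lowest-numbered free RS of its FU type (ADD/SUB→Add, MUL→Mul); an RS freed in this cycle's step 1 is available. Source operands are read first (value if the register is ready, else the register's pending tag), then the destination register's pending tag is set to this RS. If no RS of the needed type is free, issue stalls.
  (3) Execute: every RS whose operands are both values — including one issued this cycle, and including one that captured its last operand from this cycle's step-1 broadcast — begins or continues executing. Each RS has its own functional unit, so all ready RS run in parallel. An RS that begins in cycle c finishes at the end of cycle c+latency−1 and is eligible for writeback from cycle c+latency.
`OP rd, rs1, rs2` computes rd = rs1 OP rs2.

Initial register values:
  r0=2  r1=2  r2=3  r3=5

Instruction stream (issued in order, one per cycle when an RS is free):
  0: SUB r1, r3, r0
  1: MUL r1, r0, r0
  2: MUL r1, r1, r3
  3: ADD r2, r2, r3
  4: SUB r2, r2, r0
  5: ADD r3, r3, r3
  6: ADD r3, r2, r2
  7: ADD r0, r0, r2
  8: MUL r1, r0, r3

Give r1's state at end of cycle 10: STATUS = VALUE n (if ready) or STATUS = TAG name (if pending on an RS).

c1: issue SUB r1<-Add1 | r0:2,r1:Add1,r2:3,r3:5
c2: issue MUL r1<-Mul1 | r0:2,r1:Mul1,r2:3,r3:5
c3: CDB Add1=3; issue MUL r1<-Mul2 | r0:2,r1:Mul2,r2:3,r3:5
c4: issue ADD r2<-Add1 | r0:2,r1:Mul2,r2:Add1,r3:5
c5: issue SUB r2<-Add2 | r0:2,r1:Mul2,r2:Add2,r3:5
c6: CDB Add1=8; issue ADD r3<-Add1 | r0:2,r1:Mul2,r2:Add2,r3:Add1
c7: CDB Mul1=4; stall | r0:2,r1:Mul2,r2:Add2,r3:Add1
c8: CDB Add1=10; issue ADD r3<-Add1 | r0:2,r1:Mul2,r2:Add2,r3:Add1
c9: CDB Add2=6; issue ADD r0<-Add2 | r0:Add2,r1:Mul2,r2:6,r3:Add1
c10: issue MUL r1<-Mul1 | r0:Add2,r1:Mul1,r2:6,r3:Add1

STATUS = TAG Mul1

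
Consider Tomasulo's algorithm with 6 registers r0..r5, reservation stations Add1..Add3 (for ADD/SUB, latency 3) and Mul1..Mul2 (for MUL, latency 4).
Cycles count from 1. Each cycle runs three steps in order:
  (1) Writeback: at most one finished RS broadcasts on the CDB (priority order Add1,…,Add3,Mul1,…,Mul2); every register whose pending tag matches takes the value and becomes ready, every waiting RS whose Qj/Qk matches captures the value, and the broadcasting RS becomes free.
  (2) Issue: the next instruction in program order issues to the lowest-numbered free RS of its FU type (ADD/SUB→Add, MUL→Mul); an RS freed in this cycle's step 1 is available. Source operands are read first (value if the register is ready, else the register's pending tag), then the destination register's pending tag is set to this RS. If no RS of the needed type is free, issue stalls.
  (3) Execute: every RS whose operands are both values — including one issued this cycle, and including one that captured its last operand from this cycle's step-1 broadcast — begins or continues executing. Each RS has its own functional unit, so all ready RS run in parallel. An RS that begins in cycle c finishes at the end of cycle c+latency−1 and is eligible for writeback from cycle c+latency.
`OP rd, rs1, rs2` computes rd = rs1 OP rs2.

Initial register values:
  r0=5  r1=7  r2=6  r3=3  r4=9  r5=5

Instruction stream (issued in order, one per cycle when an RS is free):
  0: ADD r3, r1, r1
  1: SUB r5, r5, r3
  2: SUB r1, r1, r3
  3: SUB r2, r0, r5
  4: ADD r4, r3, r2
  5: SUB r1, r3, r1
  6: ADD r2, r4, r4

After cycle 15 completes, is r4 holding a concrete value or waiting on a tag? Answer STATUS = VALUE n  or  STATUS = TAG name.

STATUS = VALUE 28

  c1: issue ADD r3<-Add1  regs: r0:5,r1:7,r2:6,r3:Add1,r4:9,r5:5
  c2: issue SUB r5<-Add2  regs: r0:5,r1:7,r2:6,r3:Add1,r4:9,r5:Add2
  c3: issue SUB r1<-Add3  regs: r0:5,r1:Add3,r2:6,r3:Add1,r4:9,r5:Add2
  c4: CDB Add1=14; issue SUB r2<-Add1  regs: r0:5,r1:Add3,r2:Add1,r3:14,r4:9,r5:Add2
  c5: stall  regs: r0:5,r1:Add3,r2:Add1,r3:14,r4:9,r5:Add2
  c6: stall  regs: r0:5,r1:Add3,r2:Add1,r3:14,r4:9,r5:Add2
  c7: CDB Add2=-9; issue ADD r4<-Add2  regs: r0:5,r1:Add3,r2:Add1,r3:14,r4:Add2,r5:-9
  c8: CDB Add3=-7; issue SUB r1<-Add3  regs: r0:5,r1:Add3,r2:Add1,r3:14,r4:Add2,r5:-9
  c9: stall  regs: r0:5,r1:Add3,r2:Add1,r3:14,r4:Add2,r5:-9
  c10: CDB Add1=14; issue ADD r2<-Add1  regs: r0:5,r1:Add3,r2:Add1,r3:14,r4:Add2,r5:-9
  c11: CDB Add3=21  regs: r0:5,r1:21,r2:Add1,r3:14,r4:Add2,r5:-9
  c12: -  regs: r0:5,r1:21,r2:Add1,r3:14,r4:Add2,r5:-9
  c13: CDB Add2=28  regs: r0:5,r1:21,r2:Add1,r3:14,r4:28,r5:-9
  c14: -  regs: r0:5,r1:21,r2:Add1,r3:14,r4:28,r5:-9
  c15: -  regs: r0:5,r1:21,r2:Add1,r3:14,r4:28,r5:-9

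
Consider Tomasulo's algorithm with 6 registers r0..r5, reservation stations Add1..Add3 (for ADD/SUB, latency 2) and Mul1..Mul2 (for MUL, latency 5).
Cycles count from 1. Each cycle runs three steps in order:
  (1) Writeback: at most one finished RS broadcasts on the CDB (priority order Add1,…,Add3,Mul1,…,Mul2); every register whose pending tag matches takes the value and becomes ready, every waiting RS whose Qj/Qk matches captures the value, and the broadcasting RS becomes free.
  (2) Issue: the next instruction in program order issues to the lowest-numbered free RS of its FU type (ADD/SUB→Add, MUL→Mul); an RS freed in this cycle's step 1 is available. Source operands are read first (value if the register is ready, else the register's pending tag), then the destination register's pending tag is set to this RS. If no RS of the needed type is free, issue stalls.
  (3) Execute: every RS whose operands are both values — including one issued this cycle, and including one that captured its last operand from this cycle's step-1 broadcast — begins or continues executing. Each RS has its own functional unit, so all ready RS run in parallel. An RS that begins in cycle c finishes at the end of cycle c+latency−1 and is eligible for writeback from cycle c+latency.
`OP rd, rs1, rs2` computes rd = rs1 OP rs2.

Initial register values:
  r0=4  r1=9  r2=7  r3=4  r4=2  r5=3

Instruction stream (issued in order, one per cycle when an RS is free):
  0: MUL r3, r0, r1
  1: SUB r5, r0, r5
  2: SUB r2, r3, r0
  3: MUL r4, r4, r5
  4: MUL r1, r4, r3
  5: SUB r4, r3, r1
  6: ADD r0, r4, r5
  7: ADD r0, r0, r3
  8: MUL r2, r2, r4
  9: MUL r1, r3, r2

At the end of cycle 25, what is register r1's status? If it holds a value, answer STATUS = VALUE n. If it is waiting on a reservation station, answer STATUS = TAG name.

c1: issue MUL r3<-Mul1 | r0:4,r1:9,r2:7,r3:Mul1,r4:2,r5:3
c2: issue SUB r5<-Add1 | r0:4,r1:9,r2:7,r3:Mul1,r4:2,r5:Add1
c3: issue SUB r2<-Add2 | r0:4,r1:9,r2:Add2,r3:Mul1,r4:2,r5:Add1
c4: CDB Add1=1; issue MUL r4<-Mul2 | r0:4,r1:9,r2:Add2,r3:Mul1,r4:Mul2,r5:1
c5: stall | r0:4,r1:9,r2:Add2,r3:Mul1,r4:Mul2,r5:1
c6: CDB Mul1=36; issue MUL r1<-Mul1 | r0:4,r1:Mul1,r2:Add2,r3:36,r4:Mul2,r5:1
c7: issue SUB r4<-Add1 | r0:4,r1:Mul1,r2:Add2,r3:36,r4:Add1,r5:1
c8: CDB Add2=32; issue ADD r0<-Add2 | r0:Add2,r1:Mul1,r2:32,r3:36,r4:Add1,r5:1
c9: CDB Mul2=2; issue ADD r0<-Add3 | r0:Add3,r1:Mul1,r2:32,r3:36,r4:Add1,r5:1
c10: issue MUL r2<-Mul2 | r0:Add3,r1:Mul1,r2:Mul2,r3:36,r4:Add1,r5:1
c11: stall | r0:Add3,r1:Mul1,r2:Mul2,r3:36,r4:Add1,r5:1
c12: stall | r0:Add3,r1:Mul1,r2:Mul2,r3:36,r4:Add1,r5:1
c13: stall | r0:Add3,r1:Mul1,r2:Mul2,r3:36,r4:Add1,r5:1
c14: CDB Mul1=72; issue MUL r1<-Mul1 | r0:Add3,r1:Mul1,r2:Mul2,r3:36,r4:Add1,r5:1
c15: - | r0:Add3,r1:Mul1,r2:Mul2,r3:36,r4:Add1,r5:1
c16: CDB Add1=-36 | r0:Add3,r1:Mul1,r2:Mul2,r3:36,r4:-36,r5:1
c17: - | r0:Add3,r1:Mul1,r2:Mul2,r3:36,r4:-36,r5:1
c18: CDB Add2=-35 | r0:Add3,r1:Mul1,r2:Mul2,r3:36,r4:-36,r5:1
c19: - | r0:Add3,r1:Mul1,r2:Mul2,r3:36,r4:-36,r5:1
c20: CDB Add3=1 | r0:1,r1:Mul1,r2:Mul2,r3:36,r4:-36,r5:1
c21: CDB Mul2=-1152 | r0:1,r1:Mul1,r2:-1152,r3:36,r4:-36,r5:1
c22: - | r0:1,r1:Mul1,r2:-1152,r3:36,r4:-36,r5:1
c23: - | r0:1,r1:Mul1,r2:-1152,r3:36,r4:-36,r5:1
c24: - | r0:1,r1:Mul1,r2:-1152,r3:36,r4:-36,r5:1
c25: - | r0:1,r1:Mul1,r2:-1152,r3:36,r4:-36,r5:1

STATUS = TAG Mul1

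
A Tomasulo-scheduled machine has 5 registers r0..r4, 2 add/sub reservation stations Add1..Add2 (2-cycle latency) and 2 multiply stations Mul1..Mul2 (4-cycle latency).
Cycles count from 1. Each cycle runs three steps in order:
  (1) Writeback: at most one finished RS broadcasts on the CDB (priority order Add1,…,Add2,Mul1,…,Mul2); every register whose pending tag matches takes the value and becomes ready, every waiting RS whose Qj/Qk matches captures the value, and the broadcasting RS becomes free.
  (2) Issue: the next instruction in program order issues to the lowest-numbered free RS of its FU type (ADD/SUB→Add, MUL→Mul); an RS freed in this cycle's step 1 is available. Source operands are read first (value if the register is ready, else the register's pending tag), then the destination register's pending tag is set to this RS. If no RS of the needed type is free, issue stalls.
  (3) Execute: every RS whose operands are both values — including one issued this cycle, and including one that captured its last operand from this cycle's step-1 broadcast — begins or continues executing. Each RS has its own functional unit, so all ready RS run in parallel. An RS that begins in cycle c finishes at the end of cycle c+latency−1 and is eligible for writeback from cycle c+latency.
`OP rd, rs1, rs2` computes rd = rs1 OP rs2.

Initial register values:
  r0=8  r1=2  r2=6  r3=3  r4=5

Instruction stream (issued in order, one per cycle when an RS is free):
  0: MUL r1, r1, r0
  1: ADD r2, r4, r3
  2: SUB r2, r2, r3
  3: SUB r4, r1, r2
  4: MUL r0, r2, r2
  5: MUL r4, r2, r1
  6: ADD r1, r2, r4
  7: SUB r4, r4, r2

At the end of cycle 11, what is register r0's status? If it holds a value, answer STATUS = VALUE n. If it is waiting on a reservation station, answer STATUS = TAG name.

STATUS = VALUE 25

  c1: issue MUL r1<-Mul1  regs: r0:8,r1:Mul1,r2:6,r3:3,r4:5
  c2: issue ADD r2<-Add1  regs: r0:8,r1:Mul1,r2:Add1,r3:3,r4:5
  c3: issue SUB r2<-Add2  regs: r0:8,r1:Mul1,r2:Add2,r3:3,r4:5
  c4: CDB Add1=8; issue SUB r4<-Add1  regs: r0:8,r1:Mul1,r2:Add2,r3:3,r4:Add1
  c5: CDB Mul1=16; issue MUL r0<-Mul1  regs: r0:Mul1,r1:16,r2:Add2,r3:3,r4:Add1
  c6: CDB Add2=5; issue MUL r4<-Mul2  regs: r0:Mul1,r1:16,r2:5,r3:3,r4:Mul2
  c7: issue ADD r1<-Add2  regs: r0:Mul1,r1:Add2,r2:5,r3:3,r4:Mul2
  c8: CDB Add1=11; issue SUB r4<-Add1  regs: r0:Mul1,r1:Add2,r2:5,r3:3,r4:Add1
  c9: -  regs: r0:Mul1,r1:Add2,r2:5,r3:3,r4:Add1
  c10: CDB Mul1=25  regs: r0:25,r1:Add2,r2:5,r3:3,r4:Add1
  c11: CDB Mul2=80  regs: r0:25,r1:Add2,r2:5,r3:3,r4:Add1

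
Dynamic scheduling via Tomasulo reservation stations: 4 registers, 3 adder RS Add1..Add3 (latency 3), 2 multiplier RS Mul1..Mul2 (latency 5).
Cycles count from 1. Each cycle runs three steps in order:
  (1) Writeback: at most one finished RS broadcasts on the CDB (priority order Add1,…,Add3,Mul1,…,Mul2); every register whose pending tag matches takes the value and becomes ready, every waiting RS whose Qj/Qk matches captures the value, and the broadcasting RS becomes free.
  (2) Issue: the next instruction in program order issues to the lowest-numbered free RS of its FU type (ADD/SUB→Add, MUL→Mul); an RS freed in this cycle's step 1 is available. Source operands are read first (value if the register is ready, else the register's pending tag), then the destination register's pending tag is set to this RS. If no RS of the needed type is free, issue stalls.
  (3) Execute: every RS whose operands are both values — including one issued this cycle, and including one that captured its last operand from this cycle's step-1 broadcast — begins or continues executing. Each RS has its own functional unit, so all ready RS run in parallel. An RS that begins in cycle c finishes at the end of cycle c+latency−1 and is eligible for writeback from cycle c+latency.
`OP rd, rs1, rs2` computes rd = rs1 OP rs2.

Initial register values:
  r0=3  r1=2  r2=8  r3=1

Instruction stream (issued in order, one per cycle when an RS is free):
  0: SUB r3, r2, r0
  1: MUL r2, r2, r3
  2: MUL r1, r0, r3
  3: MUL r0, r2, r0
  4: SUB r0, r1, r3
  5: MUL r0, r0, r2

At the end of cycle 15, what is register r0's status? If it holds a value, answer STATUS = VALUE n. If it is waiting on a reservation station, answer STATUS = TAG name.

  c1: issue SUB r3<-Add1  regs: r0:3,r1:2,r2:8,r3:Add1
  c2: issue MUL r2<-Mul1  regs: r0:3,r1:2,r2:Mul1,r3:Add1
  c3: issue MUL r1<-Mul2  regs: r0:3,r1:Mul2,r2:Mul1,r3:Add1
  c4: CDB Add1=5; stall  regs: r0:3,r1:Mul2,r2:Mul1,r3:5
  c5: stall  regs: r0:3,r1:Mul2,r2:Mul1,r3:5
  c6: stall  regs: r0:3,r1:Mul2,r2:Mul1,r3:5
  c7: stall  regs: r0:3,r1:Mul2,r2:Mul1,r3:5
  c8: stall  regs: r0:3,r1:Mul2,r2:Mul1,r3:5
  c9: CDB Mul1=40; issue MUL r0<-Mul1  regs: r0:Mul1,r1:Mul2,r2:40,r3:5
  c10: CDB Mul2=15; issue SUB r0<-Add1  regs: r0:Add1,r1:15,r2:40,r3:5
  c11: issue MUL r0<-Mul2  regs: r0:Mul2,r1:15,r2:40,r3:5
  c12: -  regs: r0:Mul2,r1:15,r2:40,r3:5
  c13: CDB Add1=10  regs: r0:Mul2,r1:15,r2:40,r3:5
  c14: CDB Mul1=120  regs: r0:Mul2,r1:15,r2:40,r3:5
  c15: -  regs: r0:Mul2,r1:15,r2:40,r3:5

STATUS = TAG Mul2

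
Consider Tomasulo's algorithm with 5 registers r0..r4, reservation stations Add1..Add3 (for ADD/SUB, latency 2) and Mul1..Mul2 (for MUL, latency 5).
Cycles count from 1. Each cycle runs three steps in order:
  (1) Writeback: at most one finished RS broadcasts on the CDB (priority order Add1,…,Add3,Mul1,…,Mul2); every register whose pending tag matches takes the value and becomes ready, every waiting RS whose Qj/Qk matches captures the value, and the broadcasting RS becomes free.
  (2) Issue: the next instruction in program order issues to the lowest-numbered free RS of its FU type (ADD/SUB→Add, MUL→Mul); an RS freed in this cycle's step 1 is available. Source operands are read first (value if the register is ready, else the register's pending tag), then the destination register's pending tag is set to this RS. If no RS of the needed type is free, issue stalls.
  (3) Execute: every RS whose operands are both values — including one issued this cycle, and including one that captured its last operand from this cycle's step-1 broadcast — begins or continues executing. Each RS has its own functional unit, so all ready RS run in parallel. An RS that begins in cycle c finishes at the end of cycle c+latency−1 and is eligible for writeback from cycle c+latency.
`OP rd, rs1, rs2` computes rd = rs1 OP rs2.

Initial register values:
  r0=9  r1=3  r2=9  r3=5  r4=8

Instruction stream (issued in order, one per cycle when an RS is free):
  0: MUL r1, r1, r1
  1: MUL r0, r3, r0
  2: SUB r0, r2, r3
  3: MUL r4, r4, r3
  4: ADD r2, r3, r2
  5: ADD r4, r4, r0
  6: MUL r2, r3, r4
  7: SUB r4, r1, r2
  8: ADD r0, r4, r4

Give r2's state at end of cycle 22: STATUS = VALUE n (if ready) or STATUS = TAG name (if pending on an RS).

STATUS = VALUE 220

cycle 1: issue MUL r1<-Mul1 // r0:9,r1:Mul1,r2:9,r3:5,r4:8
cycle 2: issue MUL r0<-Mul2 // r0:Mul2,r1:Mul1,r2:9,r3:5,r4:8
cycle 3: issue SUB r0<-Add1 // r0:Add1,r1:Mul1,r2:9,r3:5,r4:8
cycle 4: stall // r0:Add1,r1:Mul1,r2:9,r3:5,r4:8
cycle 5: CDB Add1=4; stall // r0:4,r1:Mul1,r2:9,r3:5,r4:8
cycle 6: CDB Mul1=9; issue MUL r4<-Mul1 // r0:4,r1:9,r2:9,r3:5,r4:Mul1
cycle 7: CDB Mul2=45; issue ADD r2<-Add1 // r0:4,r1:9,r2:Add1,r3:5,r4:Mul1
cycle 8: issue ADD r4<-Add2 // r0:4,r1:9,r2:Add1,r3:5,r4:Add2
cycle 9: CDB Add1=14; issue MUL r2<-Mul2 // r0:4,r1:9,r2:Mul2,r3:5,r4:Add2
cycle 10: issue SUB r4<-Add1 // r0:4,r1:9,r2:Mul2,r3:5,r4:Add1
cycle 11: CDB Mul1=40; issue ADD r0<-Add3 // r0:Add3,r1:9,r2:Mul2,r3:5,r4:Add1
cycle 12: - // r0:Add3,r1:9,r2:Mul2,r3:5,r4:Add1
cycle 13: CDB Add2=44 // r0:Add3,r1:9,r2:Mul2,r3:5,r4:Add1
cycle 14: - // r0:Add3,r1:9,r2:Mul2,r3:5,r4:Add1
cycle 15: - // r0:Add3,r1:9,r2:Mul2,r3:5,r4:Add1
cycle 16: - // r0:Add3,r1:9,r2:Mul2,r3:5,r4:Add1
cycle 17: - // r0:Add3,r1:9,r2:Mul2,r3:5,r4:Add1
cycle 18: CDB Mul2=220 // r0:Add3,r1:9,r2:220,r3:5,r4:Add1
cycle 19: - // r0:Add3,r1:9,r2:220,r3:5,r4:Add1
cycle 20: CDB Add1=-211 // r0:Add3,r1:9,r2:220,r3:5,r4:-211
cycle 21: - // r0:Add3,r1:9,r2:220,r3:5,r4:-211
cycle 22: CDB Add3=-422 // r0:-422,r1:9,r2:220,r3:5,r4:-211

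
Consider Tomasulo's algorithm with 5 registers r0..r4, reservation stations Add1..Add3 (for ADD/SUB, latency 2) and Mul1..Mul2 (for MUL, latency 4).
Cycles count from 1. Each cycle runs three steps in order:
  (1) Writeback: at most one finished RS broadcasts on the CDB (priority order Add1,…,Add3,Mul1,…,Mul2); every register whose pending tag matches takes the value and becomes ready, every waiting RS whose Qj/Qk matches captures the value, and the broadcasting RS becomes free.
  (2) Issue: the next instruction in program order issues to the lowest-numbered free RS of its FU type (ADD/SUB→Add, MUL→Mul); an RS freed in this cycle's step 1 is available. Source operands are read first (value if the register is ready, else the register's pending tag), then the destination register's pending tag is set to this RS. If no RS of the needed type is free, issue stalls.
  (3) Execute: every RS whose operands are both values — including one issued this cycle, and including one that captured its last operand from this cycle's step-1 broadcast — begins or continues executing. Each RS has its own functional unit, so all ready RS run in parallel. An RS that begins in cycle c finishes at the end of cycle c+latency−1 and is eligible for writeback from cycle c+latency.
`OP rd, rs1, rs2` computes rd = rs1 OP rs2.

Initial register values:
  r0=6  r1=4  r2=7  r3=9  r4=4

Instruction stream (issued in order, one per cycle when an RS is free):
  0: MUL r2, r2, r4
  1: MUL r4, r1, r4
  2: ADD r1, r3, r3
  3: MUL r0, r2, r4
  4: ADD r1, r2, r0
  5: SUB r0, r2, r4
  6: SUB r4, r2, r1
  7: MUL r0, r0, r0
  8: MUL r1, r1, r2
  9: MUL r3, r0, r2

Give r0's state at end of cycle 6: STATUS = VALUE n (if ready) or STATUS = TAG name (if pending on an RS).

cycle 1: issue MUL r2<-Mul1 // r0:6,r1:4,r2:Mul1,r3:9,r4:4
cycle 2: issue MUL r4<-Mul2 // r0:6,r1:4,r2:Mul1,r3:9,r4:Mul2
cycle 3: issue ADD r1<-Add1 // r0:6,r1:Add1,r2:Mul1,r3:9,r4:Mul2
cycle 4: stall // r0:6,r1:Add1,r2:Mul1,r3:9,r4:Mul2
cycle 5: CDB Add1=18; stall // r0:6,r1:18,r2:Mul1,r3:9,r4:Mul2
cycle 6: CDB Mul1=28; issue MUL r0<-Mul1 // r0:Mul1,r1:18,r2:28,r3:9,r4:Mul2

STATUS = TAG Mul1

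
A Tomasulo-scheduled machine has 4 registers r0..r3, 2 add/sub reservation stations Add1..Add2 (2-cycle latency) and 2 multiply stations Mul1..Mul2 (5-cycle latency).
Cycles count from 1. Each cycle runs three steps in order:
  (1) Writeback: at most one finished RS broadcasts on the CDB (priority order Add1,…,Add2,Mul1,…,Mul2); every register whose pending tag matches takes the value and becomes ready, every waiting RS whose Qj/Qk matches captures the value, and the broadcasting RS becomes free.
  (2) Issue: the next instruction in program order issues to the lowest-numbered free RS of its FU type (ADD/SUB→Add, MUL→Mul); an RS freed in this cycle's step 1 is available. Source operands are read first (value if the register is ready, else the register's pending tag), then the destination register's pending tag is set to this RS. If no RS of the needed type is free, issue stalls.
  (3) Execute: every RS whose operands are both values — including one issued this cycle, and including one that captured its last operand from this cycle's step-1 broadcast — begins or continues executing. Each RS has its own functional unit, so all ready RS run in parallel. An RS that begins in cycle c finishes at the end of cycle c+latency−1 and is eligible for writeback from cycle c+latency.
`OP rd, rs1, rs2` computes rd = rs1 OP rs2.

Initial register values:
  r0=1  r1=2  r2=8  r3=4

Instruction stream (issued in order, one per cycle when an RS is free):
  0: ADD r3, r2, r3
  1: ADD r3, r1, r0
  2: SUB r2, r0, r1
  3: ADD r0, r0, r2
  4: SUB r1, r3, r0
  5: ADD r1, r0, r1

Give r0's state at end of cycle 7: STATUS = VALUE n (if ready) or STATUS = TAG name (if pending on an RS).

cycle 1: issue ADD r3<-Add1 // r0:1,r1:2,r2:8,r3:Add1
cycle 2: issue ADD r3<-Add2 // r0:1,r1:2,r2:8,r3:Add2
cycle 3: CDB Add1=12; issue SUB r2<-Add1 // r0:1,r1:2,r2:Add1,r3:Add2
cycle 4: CDB Add2=3; issue ADD r0<-Add2 // r0:Add2,r1:2,r2:Add1,r3:3
cycle 5: CDB Add1=-1; issue SUB r1<-Add1 // r0:Add2,r1:Add1,r2:-1,r3:3
cycle 6: stall // r0:Add2,r1:Add1,r2:-1,r3:3
cycle 7: CDB Add2=0; issue ADD r1<-Add2 // r0:0,r1:Add2,r2:-1,r3:3

STATUS = VALUE 0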